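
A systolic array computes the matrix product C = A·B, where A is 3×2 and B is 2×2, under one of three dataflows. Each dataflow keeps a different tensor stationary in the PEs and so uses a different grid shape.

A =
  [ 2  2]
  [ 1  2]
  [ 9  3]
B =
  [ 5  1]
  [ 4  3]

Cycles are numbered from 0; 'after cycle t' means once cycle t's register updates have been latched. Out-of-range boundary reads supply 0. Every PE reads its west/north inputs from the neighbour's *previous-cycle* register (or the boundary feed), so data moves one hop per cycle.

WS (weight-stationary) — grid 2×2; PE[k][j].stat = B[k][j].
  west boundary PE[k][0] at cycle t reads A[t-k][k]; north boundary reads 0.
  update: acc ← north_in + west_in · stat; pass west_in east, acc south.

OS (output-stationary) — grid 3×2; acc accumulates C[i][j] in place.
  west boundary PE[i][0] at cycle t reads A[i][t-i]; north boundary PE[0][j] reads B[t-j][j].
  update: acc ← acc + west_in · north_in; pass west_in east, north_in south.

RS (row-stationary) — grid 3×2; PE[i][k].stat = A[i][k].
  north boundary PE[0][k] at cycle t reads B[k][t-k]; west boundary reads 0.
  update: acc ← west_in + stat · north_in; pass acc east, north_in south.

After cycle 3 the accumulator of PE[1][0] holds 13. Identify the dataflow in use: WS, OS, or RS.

WS (2×2 grid), PE[1][0]:
  @0  [1,0]  acc 0  |  →0  ↓0
  @1  [1,0]  acc 18  |  →2  ↓18
  @2  [1,0]  acc 13  |  →2  ↓13
  @3  [1,0]  acc 57  |  →3  ↓57
OS (3×2 grid), PE[1][0]:
  @0  [1,0]  acc 0  |  →0  ↓0
  @1  [1,0]  acc 5  |  →1  ↓5
  @2  [1,0]  acc 13  |  →2  ↓4
  @3  [1,0]  acc 13  |  →0  ↓0
RS (3×2 grid), PE[1][0]:
  @0  [1,0]  acc 0  |  →0  ↓0
  @1  [1,0]  acc 5  |  →5  ↓5
  @2  [1,0]  acc 1  |  →1  ↓1
  @3  [1,0]  acc 0  |  →0  ↓0

dataflow = OS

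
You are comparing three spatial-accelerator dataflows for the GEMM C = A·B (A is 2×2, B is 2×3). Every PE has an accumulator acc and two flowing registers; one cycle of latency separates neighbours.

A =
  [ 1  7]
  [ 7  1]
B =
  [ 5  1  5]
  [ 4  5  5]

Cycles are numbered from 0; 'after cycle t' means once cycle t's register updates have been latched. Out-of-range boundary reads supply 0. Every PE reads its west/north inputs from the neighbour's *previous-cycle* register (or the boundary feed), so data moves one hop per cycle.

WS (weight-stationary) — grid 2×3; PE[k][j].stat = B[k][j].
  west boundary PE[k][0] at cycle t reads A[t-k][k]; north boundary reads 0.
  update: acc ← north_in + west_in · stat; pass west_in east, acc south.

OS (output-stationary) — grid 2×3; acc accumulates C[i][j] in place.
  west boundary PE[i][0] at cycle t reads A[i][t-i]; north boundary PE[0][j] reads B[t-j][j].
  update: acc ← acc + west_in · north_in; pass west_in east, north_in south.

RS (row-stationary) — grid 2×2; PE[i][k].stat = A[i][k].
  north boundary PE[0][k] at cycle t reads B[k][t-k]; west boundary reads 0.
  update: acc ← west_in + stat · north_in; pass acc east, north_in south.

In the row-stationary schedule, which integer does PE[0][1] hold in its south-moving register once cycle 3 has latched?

register = 5

RS (2×2). Following PE[0][1] plus its west/north inputs:
  t=0 PE[0][0]: acc=5 h=5 v=5
  t=0 PE[0][1]: acc=0 h=0 v=0
  t=1 PE[0][0]: acc=1 h=1 v=1
  t=1 PE[0][1]: acc=33 h=33 v=4
  t=2 PE[0][0]: acc=5 h=5 v=5
  t=2 PE[0][1]: acc=36 h=36 v=5
  t=3 PE[0][0]: acc=0 h=0 v=0
  t=3 PE[0][1]: acc=40 h=40 v=5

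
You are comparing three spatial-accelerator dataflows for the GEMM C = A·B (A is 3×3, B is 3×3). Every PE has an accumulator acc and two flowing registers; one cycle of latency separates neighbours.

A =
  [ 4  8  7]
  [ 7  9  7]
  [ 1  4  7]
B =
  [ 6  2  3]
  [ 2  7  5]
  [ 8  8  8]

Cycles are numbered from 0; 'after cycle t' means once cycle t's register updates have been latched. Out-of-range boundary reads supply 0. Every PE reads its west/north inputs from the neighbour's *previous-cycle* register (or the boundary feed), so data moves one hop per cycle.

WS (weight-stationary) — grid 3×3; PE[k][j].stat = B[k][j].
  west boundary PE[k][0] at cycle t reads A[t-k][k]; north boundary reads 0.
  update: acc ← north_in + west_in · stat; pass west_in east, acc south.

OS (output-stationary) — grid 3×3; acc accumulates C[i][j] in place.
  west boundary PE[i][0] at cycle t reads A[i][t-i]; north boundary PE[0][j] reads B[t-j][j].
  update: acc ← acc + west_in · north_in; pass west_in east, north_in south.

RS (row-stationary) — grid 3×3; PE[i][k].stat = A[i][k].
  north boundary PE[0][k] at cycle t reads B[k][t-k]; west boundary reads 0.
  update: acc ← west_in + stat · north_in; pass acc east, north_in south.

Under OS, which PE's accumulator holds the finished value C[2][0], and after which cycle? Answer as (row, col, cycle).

Under OS, C[2][0] lands at PE[2][0]:
  t=0 PE[2][0]: acc=0 h=0 v=0
  t=1 PE[2][0]: acc=0 h=0 v=0
  t=2 PE[2][0]: acc=6 h=1 v=6
  t=3 PE[2][0]: acc=14 h=4 v=2
  t=4 PE[2][0]: acc=70 h=7 v=8

(row, col, cycle) = (2, 0, 4)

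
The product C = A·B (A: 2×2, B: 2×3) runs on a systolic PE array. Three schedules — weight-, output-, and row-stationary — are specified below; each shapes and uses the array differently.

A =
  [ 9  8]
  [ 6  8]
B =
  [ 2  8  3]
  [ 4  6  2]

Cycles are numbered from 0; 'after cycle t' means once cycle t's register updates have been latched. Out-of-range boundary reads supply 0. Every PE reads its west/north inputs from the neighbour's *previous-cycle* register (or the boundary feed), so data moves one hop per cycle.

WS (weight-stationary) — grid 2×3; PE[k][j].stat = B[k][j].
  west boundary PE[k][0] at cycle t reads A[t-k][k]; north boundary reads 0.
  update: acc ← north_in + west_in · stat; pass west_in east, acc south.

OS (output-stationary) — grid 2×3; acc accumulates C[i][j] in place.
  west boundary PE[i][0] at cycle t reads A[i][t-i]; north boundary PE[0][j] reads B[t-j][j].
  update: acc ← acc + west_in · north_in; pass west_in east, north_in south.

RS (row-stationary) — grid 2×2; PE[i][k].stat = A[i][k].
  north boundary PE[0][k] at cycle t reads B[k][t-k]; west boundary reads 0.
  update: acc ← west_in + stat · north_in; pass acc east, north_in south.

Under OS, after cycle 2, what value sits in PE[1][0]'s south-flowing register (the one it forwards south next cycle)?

Tracing OS — 2×3 array, target PE[1][0]:
  cycle 0: PE[0][0] → acc 18, east 9, south 2
  cycle 0: PE[1][0] → acc 0, east 0, south 0
  cycle 1: PE[0][0] → acc 50, east 8, south 4
  cycle 1: PE[1][0] → acc 12, east 6, south 2
  cycle 2: PE[0][0] → acc 50, east 0, south 0
  cycle 2: PE[1][0] → acc 44, east 8, south 4

register = 4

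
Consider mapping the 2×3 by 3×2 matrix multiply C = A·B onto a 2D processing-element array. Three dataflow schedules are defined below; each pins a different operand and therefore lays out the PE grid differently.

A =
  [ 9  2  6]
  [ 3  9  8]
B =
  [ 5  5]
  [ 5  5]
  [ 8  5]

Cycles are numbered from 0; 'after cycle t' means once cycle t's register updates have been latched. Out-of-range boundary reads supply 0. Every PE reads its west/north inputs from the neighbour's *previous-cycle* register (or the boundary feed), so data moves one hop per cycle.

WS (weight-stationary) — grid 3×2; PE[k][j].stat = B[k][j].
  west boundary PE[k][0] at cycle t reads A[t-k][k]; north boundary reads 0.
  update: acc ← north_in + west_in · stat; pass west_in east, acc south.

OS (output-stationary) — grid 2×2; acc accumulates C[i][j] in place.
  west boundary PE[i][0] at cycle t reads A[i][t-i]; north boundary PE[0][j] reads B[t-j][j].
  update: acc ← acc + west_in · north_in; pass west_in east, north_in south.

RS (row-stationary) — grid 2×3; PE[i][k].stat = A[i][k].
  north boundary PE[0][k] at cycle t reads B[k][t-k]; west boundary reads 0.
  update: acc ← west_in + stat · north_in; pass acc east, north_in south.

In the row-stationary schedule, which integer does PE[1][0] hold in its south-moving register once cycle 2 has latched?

RS (2×3). Following PE[1][0] plus its west/north inputs:
  0: (0,0).acc=45  regs=<45,5>
  0: (1,0).acc=0  regs=<0,0>
  1: (0,0).acc=45  regs=<45,5>
  1: (1,0).acc=15  regs=<15,5>
  2: (0,0).acc=0  regs=<0,0>
  2: (1,0).acc=15  regs=<15,5>

register = 5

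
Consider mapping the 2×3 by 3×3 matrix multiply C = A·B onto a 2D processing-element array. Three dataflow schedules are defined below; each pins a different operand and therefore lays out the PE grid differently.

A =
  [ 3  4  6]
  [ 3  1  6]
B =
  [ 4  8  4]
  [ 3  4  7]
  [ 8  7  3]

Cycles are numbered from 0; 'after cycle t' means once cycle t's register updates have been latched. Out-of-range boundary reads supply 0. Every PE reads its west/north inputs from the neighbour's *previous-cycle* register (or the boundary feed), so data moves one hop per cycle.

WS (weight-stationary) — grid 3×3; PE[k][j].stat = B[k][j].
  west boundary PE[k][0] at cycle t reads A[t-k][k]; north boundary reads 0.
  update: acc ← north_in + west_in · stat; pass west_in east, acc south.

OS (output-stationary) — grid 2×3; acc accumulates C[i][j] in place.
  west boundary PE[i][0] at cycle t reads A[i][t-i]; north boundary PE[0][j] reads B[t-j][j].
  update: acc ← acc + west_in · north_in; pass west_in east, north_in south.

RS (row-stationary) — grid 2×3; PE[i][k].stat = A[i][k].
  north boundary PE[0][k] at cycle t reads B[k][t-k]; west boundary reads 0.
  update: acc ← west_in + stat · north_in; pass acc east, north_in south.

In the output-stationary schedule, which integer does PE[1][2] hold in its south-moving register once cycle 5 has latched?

register = 3

OS on a 2×3 grid — tracing PE[1][2] and its feeders:
  @0  [0,2]  acc 0  |  →0  ↓0
  @0  [1,1]  acc 0  |  →0  ↓0
  @0  [1,2]  acc 0  |  →0  ↓0
  @1  [0,2]  acc 0  |  →0  ↓0
  @1  [1,1]  acc 0  |  →0  ↓0
  @1  [1,2]  acc 0  |  →0  ↓0
  @2  [0,2]  acc 12  |  →3  ↓4
  @2  [1,1]  acc 24  |  →3  ↓8
  @2  [1,2]  acc 0  |  →0  ↓0
  @3  [0,2]  acc 40  |  →4  ↓7
  @3  [1,1]  acc 28  |  →1  ↓4
  @3  [1,2]  acc 12  |  →3  ↓4
  @4  [0,2]  acc 58  |  →6  ↓3
  @4  [1,1]  acc 70  |  →6  ↓7
  @4  [1,2]  acc 19  |  →1  ↓7
  @5  [0,2]  acc 58  |  →0  ↓0
  @5  [1,1]  acc 70  |  →0  ↓0
  @5  [1,2]  acc 37  |  →6  ↓3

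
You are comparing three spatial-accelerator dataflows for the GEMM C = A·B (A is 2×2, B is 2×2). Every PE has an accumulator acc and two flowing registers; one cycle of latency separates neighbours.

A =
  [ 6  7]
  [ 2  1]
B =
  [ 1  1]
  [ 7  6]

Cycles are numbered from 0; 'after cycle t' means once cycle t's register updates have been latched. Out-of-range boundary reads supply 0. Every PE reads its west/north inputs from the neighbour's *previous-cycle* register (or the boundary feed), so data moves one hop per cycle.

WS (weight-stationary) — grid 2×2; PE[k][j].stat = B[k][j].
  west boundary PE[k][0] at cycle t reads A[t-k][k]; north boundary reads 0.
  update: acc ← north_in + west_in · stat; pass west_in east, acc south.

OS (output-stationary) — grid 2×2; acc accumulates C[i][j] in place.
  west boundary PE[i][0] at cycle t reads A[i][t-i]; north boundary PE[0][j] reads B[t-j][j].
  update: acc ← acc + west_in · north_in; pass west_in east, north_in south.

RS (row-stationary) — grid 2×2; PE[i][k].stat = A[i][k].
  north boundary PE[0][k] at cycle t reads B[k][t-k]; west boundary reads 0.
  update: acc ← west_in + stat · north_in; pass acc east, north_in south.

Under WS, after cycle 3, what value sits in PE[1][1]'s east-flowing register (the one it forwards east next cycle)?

register = 1

Tracing WS — 2×2 array, target PE[1][1]:
  t=0 PE[0][1]: acc=0 h=0 v=0
  t=0 PE[1][0]: acc=0 h=0 v=0
  t=0 PE[1][1]: acc=0 h=0 v=0
  t=1 PE[0][1]: acc=6 h=6 v=6
  t=1 PE[1][0]: acc=55 h=7 v=55
  t=1 PE[1][1]: acc=0 h=0 v=0
  t=2 PE[0][1]: acc=2 h=2 v=2
  t=2 PE[1][0]: acc=9 h=1 v=9
  t=2 PE[1][1]: acc=48 h=7 v=48
  t=3 PE[0][1]: acc=0 h=0 v=0
  t=3 PE[1][0]: acc=0 h=0 v=0
  t=3 PE[1][1]: acc=8 h=1 v=8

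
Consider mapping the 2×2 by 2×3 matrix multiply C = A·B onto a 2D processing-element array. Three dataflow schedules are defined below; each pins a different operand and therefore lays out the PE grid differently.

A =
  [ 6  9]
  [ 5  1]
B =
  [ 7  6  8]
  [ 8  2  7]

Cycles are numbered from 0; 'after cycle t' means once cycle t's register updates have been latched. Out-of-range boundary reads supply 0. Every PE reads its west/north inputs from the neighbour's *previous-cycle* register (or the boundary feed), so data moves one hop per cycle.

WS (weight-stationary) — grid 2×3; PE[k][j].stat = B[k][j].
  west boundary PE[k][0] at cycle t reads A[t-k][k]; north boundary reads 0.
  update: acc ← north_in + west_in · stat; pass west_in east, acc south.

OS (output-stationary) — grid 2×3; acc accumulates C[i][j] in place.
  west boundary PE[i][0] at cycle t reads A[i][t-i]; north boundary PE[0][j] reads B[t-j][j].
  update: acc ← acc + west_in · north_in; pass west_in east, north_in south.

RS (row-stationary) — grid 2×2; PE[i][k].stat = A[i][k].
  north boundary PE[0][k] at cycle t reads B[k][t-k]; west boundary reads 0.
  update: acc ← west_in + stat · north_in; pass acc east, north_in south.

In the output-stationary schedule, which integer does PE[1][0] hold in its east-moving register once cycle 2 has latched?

OS (2×3). Following PE[1][0] plus its west/north inputs:
  step 0 · PE0,0: acc=42; fwd→6 fwd↓7
  step 0 · PE1,0: acc=0; fwd→0 fwd↓0
  step 1 · PE0,0: acc=114; fwd→9 fwd↓8
  step 1 · PE1,0: acc=35; fwd→5 fwd↓7
  step 2 · PE0,0: acc=114; fwd→0 fwd↓0
  step 2 · PE1,0: acc=43; fwd→1 fwd↓8

register = 1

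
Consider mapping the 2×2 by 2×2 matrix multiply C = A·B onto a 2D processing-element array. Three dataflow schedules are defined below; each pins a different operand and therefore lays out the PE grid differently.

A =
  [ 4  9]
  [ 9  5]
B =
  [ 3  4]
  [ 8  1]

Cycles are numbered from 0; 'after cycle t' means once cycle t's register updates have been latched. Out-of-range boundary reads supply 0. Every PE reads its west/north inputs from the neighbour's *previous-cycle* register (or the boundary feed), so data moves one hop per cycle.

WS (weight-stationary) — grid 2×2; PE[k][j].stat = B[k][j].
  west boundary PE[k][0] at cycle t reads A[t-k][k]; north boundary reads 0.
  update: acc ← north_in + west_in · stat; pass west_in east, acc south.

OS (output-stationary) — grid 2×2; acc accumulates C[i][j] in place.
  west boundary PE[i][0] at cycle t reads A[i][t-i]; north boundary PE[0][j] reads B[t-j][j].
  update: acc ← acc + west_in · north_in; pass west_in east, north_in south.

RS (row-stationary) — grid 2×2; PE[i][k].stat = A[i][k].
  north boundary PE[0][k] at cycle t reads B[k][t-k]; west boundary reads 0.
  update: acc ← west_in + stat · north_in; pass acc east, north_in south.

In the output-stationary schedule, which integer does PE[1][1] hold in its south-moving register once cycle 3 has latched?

register = 1

Tracing OS — 2×2 array, target PE[1][1]:
  cycle 0: PE[0][1] → acc 0, east 0, south 0
  cycle 0: PE[1][0] → acc 0, east 0, south 0
  cycle 0: PE[1][1] → acc 0, east 0, south 0
  cycle 1: PE[0][1] → acc 16, east 4, south 4
  cycle 1: PE[1][0] → acc 27, east 9, south 3
  cycle 1: PE[1][1] → acc 0, east 0, south 0
  cycle 2: PE[0][1] → acc 25, east 9, south 1
  cycle 2: PE[1][0] → acc 67, east 5, south 8
  cycle 2: PE[1][1] → acc 36, east 9, south 4
  cycle 3: PE[0][1] → acc 25, east 0, south 0
  cycle 3: PE[1][0] → acc 67, east 0, south 0
  cycle 3: PE[1][1] → acc 41, east 5, south 1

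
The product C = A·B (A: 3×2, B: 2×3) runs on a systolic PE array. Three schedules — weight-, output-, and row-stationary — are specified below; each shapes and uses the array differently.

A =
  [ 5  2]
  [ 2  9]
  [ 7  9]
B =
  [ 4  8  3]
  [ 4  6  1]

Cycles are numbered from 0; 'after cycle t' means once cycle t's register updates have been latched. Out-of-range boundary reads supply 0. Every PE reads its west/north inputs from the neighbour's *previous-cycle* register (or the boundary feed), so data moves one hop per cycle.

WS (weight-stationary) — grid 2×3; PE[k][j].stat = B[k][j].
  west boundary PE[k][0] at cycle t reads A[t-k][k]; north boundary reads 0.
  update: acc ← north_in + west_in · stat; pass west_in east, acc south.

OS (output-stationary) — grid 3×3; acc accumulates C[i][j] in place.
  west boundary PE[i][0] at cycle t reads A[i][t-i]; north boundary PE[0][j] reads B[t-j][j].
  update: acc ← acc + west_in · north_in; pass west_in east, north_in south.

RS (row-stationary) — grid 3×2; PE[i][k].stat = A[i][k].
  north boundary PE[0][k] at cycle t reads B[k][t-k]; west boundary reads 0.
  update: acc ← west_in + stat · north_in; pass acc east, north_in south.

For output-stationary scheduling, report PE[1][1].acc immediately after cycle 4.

OS 3×3: PE[1][1] cycle-by-cycle (with neighbour feeds):
  0: (0,1).acc=0  regs=<0,0>
  0: (1,0).acc=0  regs=<0,0>
  0: (1,1).acc=0  regs=<0,0>
  1: (0,1).acc=40  regs=<5,8>
  1: (1,0).acc=8  regs=<2,4>
  1: (1,1).acc=0  regs=<0,0>
  2: (0,1).acc=52  regs=<2,6>
  2: (1,0).acc=44  regs=<9,4>
  2: (1,1).acc=16  regs=<2,8>
  3: (0,1).acc=52  regs=<0,0>
  3: (1,0).acc=44  regs=<0,0>
  3: (1,1).acc=70  regs=<9,6>
  4: (0,1).acc=52  regs=<0,0>
  4: (1,0).acc=44  regs=<0,0>
  4: (1,1).acc=70  regs=<0,0>

PE[1][1].acc = 70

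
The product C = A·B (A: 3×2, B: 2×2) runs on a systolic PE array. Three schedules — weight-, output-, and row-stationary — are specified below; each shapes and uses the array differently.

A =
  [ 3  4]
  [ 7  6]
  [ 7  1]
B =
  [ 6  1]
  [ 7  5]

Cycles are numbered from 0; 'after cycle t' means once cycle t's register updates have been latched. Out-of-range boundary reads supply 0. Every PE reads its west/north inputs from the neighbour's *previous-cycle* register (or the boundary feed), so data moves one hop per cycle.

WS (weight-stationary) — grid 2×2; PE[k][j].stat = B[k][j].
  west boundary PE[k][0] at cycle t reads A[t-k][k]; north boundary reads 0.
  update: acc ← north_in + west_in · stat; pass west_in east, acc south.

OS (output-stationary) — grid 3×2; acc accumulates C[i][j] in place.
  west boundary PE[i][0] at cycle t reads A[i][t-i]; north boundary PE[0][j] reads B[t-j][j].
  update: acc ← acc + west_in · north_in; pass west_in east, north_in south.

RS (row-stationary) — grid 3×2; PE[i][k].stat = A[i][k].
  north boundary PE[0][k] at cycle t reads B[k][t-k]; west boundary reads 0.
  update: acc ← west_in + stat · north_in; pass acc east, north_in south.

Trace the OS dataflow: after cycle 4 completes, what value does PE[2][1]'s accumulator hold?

Tracing OS — 3×2 array, target PE[2][1]:
  @0  [1,1]  acc 0  |  →0  ↓0
  @0  [2,0]  acc 0  |  →0  ↓0
  @0  [2,1]  acc 0  |  →0  ↓0
  @1  [1,1]  acc 0  |  →0  ↓0
  @1  [2,0]  acc 0  |  →0  ↓0
  @1  [2,1]  acc 0  |  →0  ↓0
  @2  [1,1]  acc 7  |  →7  ↓1
  @2  [2,0]  acc 42  |  →7  ↓6
  @2  [2,1]  acc 0  |  →0  ↓0
  @3  [1,1]  acc 37  |  →6  ↓5
  @3  [2,0]  acc 49  |  →1  ↓7
  @3  [2,1]  acc 7  |  →7  ↓1
  @4  [1,1]  acc 37  |  →0  ↓0
  @4  [2,0]  acc 49  |  →0  ↓0
  @4  [2,1]  acc 12  |  →1  ↓5

PE[2][1].acc = 12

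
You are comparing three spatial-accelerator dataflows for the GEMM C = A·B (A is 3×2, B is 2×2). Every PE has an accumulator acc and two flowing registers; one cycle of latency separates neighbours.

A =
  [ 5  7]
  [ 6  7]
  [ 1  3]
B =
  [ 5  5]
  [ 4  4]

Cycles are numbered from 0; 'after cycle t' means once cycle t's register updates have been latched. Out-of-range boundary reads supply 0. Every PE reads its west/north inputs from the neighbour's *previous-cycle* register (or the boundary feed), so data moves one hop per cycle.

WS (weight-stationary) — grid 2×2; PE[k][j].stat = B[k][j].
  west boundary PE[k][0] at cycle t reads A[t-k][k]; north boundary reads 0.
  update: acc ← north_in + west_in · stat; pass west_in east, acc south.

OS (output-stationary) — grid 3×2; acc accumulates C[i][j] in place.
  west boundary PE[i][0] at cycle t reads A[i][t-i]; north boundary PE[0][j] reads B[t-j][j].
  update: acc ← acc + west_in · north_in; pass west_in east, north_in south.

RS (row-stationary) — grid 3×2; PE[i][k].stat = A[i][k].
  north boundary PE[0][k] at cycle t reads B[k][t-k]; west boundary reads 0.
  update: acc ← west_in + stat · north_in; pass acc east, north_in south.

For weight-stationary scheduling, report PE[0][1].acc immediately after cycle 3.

Tracing WS — 2×2 array, target PE[0][1]:
  step 0 · PE0,0: acc=25; fwd→5 fwd↓25
  step 0 · PE0,1: acc=0; fwd→0 fwd↓0
  step 1 · PE0,0: acc=30; fwd→6 fwd↓30
  step 1 · PE0,1: acc=25; fwd→5 fwd↓25
  step 2 · PE0,0: acc=5; fwd→1 fwd↓5
  step 2 · PE0,1: acc=30; fwd→6 fwd↓30
  step 3 · PE0,0: acc=0; fwd→0 fwd↓0
  step 3 · PE0,1: acc=5; fwd→1 fwd↓5

PE[0][1].acc = 5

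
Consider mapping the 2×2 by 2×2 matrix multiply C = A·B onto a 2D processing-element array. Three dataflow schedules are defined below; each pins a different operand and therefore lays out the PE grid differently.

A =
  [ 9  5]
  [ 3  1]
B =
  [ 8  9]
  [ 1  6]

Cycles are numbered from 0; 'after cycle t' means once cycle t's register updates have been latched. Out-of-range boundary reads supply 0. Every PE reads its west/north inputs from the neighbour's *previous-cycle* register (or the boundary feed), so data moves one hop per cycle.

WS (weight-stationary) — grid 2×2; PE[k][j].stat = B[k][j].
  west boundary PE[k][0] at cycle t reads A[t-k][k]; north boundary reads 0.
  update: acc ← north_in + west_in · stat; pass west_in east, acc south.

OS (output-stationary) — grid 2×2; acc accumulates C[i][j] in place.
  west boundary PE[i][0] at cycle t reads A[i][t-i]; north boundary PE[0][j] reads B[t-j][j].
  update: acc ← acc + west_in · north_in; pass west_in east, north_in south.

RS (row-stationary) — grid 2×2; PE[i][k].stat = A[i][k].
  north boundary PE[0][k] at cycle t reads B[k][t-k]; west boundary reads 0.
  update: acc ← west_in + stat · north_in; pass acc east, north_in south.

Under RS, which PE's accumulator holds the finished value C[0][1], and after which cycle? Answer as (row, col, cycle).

(row, col, cycle) = (0, 1, 2)

Under RS, C[0][1] lands at PE[0][1]:
  0: (0,1).acc=0  regs=<0,0>
  1: (0,1).acc=77  regs=<77,1>
  2: (0,1).acc=111  regs=<111,6>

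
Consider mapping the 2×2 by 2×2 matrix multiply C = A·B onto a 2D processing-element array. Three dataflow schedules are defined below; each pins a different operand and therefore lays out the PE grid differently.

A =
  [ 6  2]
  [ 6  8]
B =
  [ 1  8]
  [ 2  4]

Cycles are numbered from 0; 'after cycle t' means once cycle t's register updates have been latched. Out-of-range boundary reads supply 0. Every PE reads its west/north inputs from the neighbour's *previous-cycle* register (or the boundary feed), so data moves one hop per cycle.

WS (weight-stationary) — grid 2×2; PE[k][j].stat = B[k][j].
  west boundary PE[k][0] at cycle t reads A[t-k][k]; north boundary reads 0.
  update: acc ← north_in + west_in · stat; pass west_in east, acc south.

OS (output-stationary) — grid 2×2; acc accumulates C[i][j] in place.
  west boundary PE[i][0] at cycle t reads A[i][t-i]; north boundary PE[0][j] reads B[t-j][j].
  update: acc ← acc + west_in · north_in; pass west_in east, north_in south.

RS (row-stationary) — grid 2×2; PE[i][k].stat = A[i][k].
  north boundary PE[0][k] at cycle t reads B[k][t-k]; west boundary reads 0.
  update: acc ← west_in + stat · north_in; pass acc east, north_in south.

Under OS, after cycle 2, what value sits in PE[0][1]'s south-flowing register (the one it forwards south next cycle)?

register = 4

Tracing OS — 2×2 array, target PE[0][1]:
  @0  [0,0]  acc 6  |  →6  ↓1
  @0  [0,1]  acc 0  |  →0  ↓0
  @1  [0,0]  acc 10  |  →2  ↓2
  @1  [0,1]  acc 48  |  →6  ↓8
  @2  [0,0]  acc 10  |  →0  ↓0
  @2  [0,1]  acc 56  |  →2  ↓4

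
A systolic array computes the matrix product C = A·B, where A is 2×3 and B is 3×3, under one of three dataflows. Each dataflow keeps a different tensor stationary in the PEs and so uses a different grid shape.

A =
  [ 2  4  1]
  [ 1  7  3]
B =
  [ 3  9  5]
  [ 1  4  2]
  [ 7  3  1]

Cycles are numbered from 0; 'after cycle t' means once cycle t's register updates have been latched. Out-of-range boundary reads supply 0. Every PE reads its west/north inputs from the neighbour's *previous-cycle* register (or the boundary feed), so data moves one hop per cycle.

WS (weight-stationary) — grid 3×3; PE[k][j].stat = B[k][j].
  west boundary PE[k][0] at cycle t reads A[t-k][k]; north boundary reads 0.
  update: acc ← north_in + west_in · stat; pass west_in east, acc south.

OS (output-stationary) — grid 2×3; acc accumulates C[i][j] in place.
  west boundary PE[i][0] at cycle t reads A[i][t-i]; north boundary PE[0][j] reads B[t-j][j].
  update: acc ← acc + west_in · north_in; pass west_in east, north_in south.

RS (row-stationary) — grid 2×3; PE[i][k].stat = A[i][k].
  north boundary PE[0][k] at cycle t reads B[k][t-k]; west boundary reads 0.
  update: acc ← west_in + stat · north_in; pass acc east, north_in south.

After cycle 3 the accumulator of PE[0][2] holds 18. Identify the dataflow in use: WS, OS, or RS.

dataflow = OS

Under WS (3×3), PE[0][2]:
  0: (0,2).acc=0  regs=<0,0>
  1: (0,2).acc=0  regs=<0,0>
  2: (0,2).acc=10  regs=<2,10>
  3: (0,2).acc=5  regs=<1,5>
Under OS (2×3), PE[0][2]:
  0: (0,2).acc=0  regs=<0,0>
  1: (0,2).acc=0  regs=<0,0>
  2: (0,2).acc=10  regs=<2,5>
  3: (0,2).acc=18  regs=<4,2>
Under RS (2×3), PE[0][2]:
  0: (0,2).acc=0  regs=<0,0>
  1: (0,2).acc=0  regs=<0,0>
  2: (0,2).acc=17  regs=<17,7>
  3: (0,2).acc=37  regs=<37,3>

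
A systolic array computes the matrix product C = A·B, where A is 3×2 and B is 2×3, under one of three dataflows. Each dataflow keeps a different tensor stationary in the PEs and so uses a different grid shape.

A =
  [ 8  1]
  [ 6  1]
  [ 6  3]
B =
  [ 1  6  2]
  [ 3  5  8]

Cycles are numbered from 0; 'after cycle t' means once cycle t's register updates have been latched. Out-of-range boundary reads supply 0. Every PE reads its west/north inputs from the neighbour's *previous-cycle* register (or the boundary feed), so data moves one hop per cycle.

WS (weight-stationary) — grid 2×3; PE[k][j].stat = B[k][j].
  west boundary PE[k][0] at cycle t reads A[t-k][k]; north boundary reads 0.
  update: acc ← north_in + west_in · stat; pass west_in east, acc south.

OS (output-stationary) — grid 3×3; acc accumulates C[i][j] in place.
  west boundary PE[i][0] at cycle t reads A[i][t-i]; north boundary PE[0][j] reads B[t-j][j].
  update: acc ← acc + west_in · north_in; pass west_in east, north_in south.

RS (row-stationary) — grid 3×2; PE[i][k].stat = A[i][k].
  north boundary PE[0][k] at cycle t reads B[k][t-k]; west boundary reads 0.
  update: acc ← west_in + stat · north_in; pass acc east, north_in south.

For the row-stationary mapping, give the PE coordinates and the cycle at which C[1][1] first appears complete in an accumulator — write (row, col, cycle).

RS — PE[1][1] is where C[1][1] collects:
  0: (1,1).acc=0  regs=<0,0>
  1: (1,1).acc=0  regs=<0,0>
  2: (1,1).acc=9  regs=<9,3>
  3: (1,1).acc=41  regs=<41,5>

(row, col, cycle) = (1, 1, 3)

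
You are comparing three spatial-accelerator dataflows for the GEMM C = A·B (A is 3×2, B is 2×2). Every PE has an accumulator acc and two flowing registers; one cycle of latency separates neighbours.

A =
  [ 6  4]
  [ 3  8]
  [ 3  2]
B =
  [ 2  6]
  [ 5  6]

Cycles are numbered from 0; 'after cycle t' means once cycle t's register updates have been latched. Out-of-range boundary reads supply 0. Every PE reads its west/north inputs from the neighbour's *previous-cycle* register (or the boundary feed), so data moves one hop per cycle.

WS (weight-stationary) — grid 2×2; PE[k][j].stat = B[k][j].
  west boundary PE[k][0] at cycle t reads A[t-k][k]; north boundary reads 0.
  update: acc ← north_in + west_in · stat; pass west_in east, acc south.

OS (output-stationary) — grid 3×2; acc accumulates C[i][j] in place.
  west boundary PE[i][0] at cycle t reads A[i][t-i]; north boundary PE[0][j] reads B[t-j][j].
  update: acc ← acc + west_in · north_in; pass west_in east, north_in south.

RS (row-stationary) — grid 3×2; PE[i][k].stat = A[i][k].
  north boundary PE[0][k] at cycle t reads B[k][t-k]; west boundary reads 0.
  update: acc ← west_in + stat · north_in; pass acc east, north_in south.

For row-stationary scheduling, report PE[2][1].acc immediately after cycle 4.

PE[2][1].acc = 30

RS (3×2). Following PE[2][1] plus its west/north inputs:
  0: (1,1).acc=0  regs=<0,0>
  0: (2,0).acc=0  regs=<0,0>
  0: (2,1).acc=0  regs=<0,0>
  1: (1,1).acc=0  regs=<0,0>
  1: (2,0).acc=0  regs=<0,0>
  1: (2,1).acc=0  regs=<0,0>
  2: (1,1).acc=46  regs=<46,5>
  2: (2,0).acc=6  regs=<6,2>
  2: (2,1).acc=0  regs=<0,0>
  3: (1,1).acc=66  regs=<66,6>
  3: (2,0).acc=18  regs=<18,6>
  3: (2,1).acc=16  regs=<16,5>
  4: (1,1).acc=0  regs=<0,0>
  4: (2,0).acc=0  regs=<0,0>
  4: (2,1).acc=30  regs=<30,6>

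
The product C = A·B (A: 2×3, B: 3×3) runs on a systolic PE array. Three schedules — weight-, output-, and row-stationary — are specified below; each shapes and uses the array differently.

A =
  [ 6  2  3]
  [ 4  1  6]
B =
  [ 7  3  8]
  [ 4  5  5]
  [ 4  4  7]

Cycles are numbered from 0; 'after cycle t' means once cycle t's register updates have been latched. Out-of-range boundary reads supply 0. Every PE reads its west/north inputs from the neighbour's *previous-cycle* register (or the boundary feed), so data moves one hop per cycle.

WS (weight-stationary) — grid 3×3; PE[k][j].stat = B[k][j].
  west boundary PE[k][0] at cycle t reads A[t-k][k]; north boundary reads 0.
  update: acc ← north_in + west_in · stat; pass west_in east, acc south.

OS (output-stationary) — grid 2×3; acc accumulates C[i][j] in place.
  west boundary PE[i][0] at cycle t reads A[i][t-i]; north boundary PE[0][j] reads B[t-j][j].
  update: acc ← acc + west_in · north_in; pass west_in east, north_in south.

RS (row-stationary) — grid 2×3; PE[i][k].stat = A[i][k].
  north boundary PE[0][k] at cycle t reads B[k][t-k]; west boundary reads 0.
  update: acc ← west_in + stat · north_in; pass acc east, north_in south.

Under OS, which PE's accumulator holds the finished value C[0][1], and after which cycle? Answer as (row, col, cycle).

OS: C[0][1] accumulates in PE[0][1]:
  0: (0,1).acc=0  regs=<0,0>
  1: (0,1).acc=18  regs=<6,3>
  2: (0,1).acc=28  regs=<2,5>
  3: (0,1).acc=40  regs=<3,4>

(row, col, cycle) = (0, 1, 3)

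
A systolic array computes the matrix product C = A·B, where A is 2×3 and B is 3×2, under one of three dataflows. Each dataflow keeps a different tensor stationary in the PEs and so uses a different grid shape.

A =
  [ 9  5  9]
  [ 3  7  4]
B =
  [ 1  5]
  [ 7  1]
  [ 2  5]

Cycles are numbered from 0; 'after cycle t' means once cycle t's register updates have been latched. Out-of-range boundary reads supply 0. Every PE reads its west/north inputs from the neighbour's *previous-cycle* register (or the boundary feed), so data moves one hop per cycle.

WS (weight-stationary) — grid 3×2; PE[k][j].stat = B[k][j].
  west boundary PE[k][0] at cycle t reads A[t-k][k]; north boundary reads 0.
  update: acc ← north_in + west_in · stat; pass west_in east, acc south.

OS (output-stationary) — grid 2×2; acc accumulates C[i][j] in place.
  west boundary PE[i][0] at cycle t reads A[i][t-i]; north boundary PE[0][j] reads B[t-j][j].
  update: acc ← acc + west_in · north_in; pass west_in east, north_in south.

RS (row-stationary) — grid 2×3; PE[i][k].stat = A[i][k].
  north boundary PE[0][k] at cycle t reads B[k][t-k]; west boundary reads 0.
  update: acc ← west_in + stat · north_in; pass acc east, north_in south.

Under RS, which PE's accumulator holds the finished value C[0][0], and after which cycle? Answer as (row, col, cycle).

Under RS, C[0][0] lands at PE[0][2]:
  t=0 PE[0][2]: acc=0 h=0 v=0
  t=1 PE[0][2]: acc=0 h=0 v=0
  t=2 PE[0][2]: acc=62 h=62 v=2

(row, col, cycle) = (0, 2, 2)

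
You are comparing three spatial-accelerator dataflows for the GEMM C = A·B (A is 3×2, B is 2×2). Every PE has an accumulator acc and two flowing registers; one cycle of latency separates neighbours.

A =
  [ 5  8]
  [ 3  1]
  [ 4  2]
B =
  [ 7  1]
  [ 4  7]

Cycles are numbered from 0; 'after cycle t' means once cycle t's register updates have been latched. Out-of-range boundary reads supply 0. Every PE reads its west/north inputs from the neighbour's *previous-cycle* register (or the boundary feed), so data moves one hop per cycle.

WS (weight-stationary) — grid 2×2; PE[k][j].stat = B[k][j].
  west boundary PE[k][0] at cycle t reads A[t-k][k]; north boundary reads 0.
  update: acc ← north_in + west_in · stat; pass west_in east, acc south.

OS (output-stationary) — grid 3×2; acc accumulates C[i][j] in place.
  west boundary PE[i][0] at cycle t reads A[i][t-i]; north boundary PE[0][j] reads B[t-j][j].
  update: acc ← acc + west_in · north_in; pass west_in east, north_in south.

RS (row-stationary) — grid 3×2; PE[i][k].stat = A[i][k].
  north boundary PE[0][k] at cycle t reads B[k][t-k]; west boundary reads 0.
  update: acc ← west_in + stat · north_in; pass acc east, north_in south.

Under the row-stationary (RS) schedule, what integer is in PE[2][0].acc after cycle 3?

PE[2][0].acc = 4

RS (3×2). Following PE[2][0] plus its west/north inputs:
  [0] (1,0) acc=0 (h:0 v:0)
  [0] (2,0) acc=0 (h:0 v:0)
  [1] (1,0) acc=21 (h:21 v:7)
  [1] (2,0) acc=0 (h:0 v:0)
  [2] (1,0) acc=3 (h:3 v:1)
  [2] (2,0) acc=28 (h:28 v:7)
  [3] (1,0) acc=0 (h:0 v:0)
  [3] (2,0) acc=4 (h:4 v:1)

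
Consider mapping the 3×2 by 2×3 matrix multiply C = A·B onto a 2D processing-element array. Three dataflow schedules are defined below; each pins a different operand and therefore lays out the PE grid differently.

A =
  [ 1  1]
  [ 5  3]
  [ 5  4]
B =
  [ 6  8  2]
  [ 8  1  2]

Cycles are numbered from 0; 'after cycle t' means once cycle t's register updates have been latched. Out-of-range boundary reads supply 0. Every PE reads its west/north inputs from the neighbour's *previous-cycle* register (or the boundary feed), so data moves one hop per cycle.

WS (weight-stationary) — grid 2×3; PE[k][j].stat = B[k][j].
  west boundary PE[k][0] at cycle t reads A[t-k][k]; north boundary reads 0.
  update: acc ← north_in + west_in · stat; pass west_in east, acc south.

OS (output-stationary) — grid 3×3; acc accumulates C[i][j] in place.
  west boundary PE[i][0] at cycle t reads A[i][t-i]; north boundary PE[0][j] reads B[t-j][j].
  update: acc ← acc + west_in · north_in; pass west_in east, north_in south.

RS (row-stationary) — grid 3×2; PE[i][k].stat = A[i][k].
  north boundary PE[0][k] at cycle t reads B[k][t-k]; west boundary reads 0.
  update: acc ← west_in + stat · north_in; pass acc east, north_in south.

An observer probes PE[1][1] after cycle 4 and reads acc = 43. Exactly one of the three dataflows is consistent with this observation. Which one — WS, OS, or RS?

dataflow = OS

Under WS (2×3), PE[1][1]:
  c0 r1c1: 0 / 0 / 0
  c1 r1c1: 0 / 0 / 0
  c2 r1c1: 9 / 1 / 9
  c3 r1c1: 43 / 3 / 43
  c4 r1c1: 44 / 4 / 44
Under OS (3×3), PE[1][1]:
  c0 r1c1: 0 / 0 / 0
  c1 r1c1: 0 / 0 / 0
  c2 r1c1: 40 / 5 / 8
  c3 r1c1: 43 / 3 / 1
  c4 r1c1: 43 / 0 / 0
Under RS (3×2), PE[1][1]:
  c0 r1c1: 0 / 0 / 0
  c1 r1c1: 0 / 0 / 0
  c2 r1c1: 54 / 54 / 8
  c3 r1c1: 43 / 43 / 1
  c4 r1c1: 16 / 16 / 2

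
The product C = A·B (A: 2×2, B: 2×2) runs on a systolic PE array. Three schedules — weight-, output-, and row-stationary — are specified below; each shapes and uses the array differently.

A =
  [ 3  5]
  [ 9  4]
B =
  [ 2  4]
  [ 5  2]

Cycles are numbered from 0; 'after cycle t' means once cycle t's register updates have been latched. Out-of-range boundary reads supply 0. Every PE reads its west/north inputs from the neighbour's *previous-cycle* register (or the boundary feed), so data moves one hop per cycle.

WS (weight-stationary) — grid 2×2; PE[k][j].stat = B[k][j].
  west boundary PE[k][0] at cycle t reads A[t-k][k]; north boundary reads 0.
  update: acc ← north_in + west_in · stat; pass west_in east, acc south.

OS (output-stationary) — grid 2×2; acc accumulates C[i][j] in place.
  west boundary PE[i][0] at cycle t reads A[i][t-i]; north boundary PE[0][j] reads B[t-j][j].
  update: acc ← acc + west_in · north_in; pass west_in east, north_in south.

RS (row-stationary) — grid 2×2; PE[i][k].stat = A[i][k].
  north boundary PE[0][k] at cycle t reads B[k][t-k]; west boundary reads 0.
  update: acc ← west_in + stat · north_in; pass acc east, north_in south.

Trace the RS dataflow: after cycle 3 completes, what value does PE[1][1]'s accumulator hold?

RS 2×2: PE[1][1] cycle-by-cycle (with neighbour feeds):
  0: (0,1).acc=0  regs=<0,0>
  0: (1,0).acc=0  regs=<0,0>
  0: (1,1).acc=0  regs=<0,0>
  1: (0,1).acc=31  regs=<31,5>
  1: (1,0).acc=18  regs=<18,2>
  1: (1,1).acc=0  regs=<0,0>
  2: (0,1).acc=22  regs=<22,2>
  2: (1,0).acc=36  regs=<36,4>
  2: (1,1).acc=38  regs=<38,5>
  3: (0,1).acc=0  regs=<0,0>
  3: (1,0).acc=0  regs=<0,0>
  3: (1,1).acc=44  regs=<44,2>

PE[1][1].acc = 44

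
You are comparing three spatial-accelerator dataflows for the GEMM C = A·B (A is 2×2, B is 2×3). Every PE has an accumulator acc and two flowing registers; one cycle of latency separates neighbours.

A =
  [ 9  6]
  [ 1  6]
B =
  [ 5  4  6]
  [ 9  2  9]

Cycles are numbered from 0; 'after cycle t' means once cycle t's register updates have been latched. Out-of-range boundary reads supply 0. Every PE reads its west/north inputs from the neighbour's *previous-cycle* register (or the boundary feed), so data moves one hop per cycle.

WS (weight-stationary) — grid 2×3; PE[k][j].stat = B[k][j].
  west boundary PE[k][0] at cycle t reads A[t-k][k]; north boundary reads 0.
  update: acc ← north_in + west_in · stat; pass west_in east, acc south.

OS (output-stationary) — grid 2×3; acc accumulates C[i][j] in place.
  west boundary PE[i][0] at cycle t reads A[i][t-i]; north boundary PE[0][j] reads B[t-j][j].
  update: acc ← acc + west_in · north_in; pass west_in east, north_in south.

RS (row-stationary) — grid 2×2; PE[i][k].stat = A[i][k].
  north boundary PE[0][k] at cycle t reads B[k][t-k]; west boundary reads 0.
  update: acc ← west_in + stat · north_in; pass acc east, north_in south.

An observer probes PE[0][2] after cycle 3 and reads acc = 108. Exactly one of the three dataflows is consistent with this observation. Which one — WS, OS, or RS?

dataflow = OS

WS [2×3] PE[0][2] across cycles:
  after 0 — PE[0][2] acc=0, pass-E 0, pass-S 0
  after 1 — PE[0][2] acc=0, pass-E 0, pass-S 0
  after 2 — PE[0][2] acc=54, pass-E 9, pass-S 54
  after 3 — PE[0][2] acc=6, pass-E 1, pass-S 6
OS [2×3] PE[0][2] across cycles:
  after 0 — PE[0][2] acc=0, pass-E 0, pass-S 0
  after 1 — PE[0][2] acc=0, pass-E 0, pass-S 0
  after 2 — PE[0][2] acc=54, pass-E 9, pass-S 6
  after 3 — PE[0][2] acc=108, pass-E 6, pass-S 9
RS (2×2): PE[0][2] does not exist.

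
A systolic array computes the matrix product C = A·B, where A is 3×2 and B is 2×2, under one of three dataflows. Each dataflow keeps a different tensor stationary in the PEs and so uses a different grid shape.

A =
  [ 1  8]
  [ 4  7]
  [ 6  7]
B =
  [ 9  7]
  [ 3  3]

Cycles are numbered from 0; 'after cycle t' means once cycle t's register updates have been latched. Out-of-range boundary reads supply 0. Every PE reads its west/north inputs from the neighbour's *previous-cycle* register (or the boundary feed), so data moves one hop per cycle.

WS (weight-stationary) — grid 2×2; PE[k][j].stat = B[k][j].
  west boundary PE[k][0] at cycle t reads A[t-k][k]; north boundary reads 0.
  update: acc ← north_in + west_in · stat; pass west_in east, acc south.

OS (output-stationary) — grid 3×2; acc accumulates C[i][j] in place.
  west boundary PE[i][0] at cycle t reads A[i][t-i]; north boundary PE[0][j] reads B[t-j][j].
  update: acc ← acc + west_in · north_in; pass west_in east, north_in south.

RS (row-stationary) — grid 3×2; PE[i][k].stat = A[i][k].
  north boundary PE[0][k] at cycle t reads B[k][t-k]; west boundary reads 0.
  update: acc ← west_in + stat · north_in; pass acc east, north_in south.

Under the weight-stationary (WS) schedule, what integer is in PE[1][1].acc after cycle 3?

WS (2×2). Following PE[1][1] plus its west/north inputs:
  0: (0,1).acc=0  regs=<0,0>
  0: (1,0).acc=0  regs=<0,0>
  0: (1,1).acc=0  regs=<0,0>
  1: (0,1).acc=7  regs=<1,7>
  1: (1,0).acc=33  regs=<8,33>
  1: (1,1).acc=0  regs=<0,0>
  2: (0,1).acc=28  regs=<4,28>
  2: (1,0).acc=57  regs=<7,57>
  2: (1,1).acc=31  regs=<8,31>
  3: (0,1).acc=42  regs=<6,42>
  3: (1,0).acc=75  regs=<7,75>
  3: (1,1).acc=49  regs=<7,49>

PE[1][1].acc = 49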